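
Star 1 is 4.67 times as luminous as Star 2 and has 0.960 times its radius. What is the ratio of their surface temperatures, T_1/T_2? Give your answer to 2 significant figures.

1.5

L ∝ R²T⁴ gives T ∝ (L/R²)^(1/4), so
T_1/T_2 = (4.67 / 0.960²)^(1/4) = (5.067)^(1/4) = 1.500.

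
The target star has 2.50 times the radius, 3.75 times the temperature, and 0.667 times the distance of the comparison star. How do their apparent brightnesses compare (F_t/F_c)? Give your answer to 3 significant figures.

L_t/L_c = (R_t/R_c)²(T_t/T_c)⁴ = (2.50)² × (3.75)⁴ = 1236.
F_t/F_c = (L_t/L_c)/(d_t/d_c)² = 1236 / (0.667)² = 2778.

2.78×10^3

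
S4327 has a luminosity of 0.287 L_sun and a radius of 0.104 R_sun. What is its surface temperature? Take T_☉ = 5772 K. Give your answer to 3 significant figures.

T/T_☉ = (L/L_☉)^(1/4) / (R/R_☉)^(1/2)
T = 5772 × (0.287)^(1/4) / √(0.104) = 5772 × 0.7319 / 0.3225 = 1.310×10^4 K.

1.31×10^4 K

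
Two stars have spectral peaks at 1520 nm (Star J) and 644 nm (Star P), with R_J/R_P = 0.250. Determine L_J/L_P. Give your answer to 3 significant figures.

Wien's law gives T ∝ 1/λ_max, so T_J/T_P = λ_P/λ_J = 644/1520 = 0.4237.
Then L ∝ R²T⁴ gives L_J/L_P = (0.250)² × (0.4237)⁴ = 0.06250 × 0.03222 = 0.002014.

0.00201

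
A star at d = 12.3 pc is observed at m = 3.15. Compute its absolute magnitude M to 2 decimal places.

2.70

M = m − 5 log₁₀(d/10 pc) = 3.15 − 5 log₁₀(12.3/10)
  = 3.15 − 5 × 0.090 = 3.15 − 0.45 = 2.70.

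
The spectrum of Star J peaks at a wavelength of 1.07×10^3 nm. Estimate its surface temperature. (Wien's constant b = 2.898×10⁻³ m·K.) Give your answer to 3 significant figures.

T = b/λ_max = 2.898×10⁻³ / (1.07×10^3×10⁻⁹) = 2708 K.

2.71×10^3 K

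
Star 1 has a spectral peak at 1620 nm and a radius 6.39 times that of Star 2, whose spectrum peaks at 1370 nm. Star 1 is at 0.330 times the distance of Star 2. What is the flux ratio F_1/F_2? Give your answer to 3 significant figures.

Wien's law: T_1/T_2 = λ_2/λ_1 = 1370/1620 = 0.8457.
L_1/L_2 = (R_1/R_2)²(T_1/T_2)⁴ = (6.39)²(0.8457)⁴ = 20.88.
F_1/F_2 = (L_1/L_2)/(d_1/d_2)² = 20.88/(0.330)² = 191.8.

192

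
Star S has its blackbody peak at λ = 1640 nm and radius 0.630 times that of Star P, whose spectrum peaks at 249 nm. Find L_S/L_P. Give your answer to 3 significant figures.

Wien's law gives T ∝ 1/λ_max, so T_S/T_P = λ_P/λ_S = 249/1640 = 0.1518.
Then L ∝ R²T⁴ gives L_S/L_P = (0.630)² × (0.1518)⁴ = 0.3969 × 5.314×10^-4 = 2.109×10^-4.

2.11×10^-4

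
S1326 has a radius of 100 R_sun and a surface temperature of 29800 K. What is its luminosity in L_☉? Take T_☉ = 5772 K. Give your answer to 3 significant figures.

7.10×10^6 L_☉

L/L_☉ = (R/R_☉)² (T/T_☉)⁴ = (100)² × (29800/5772)⁴
       = 1.000×10^4 × (5.163)⁴ = 1.000×10^4 × 710.5 = 7.105×10^6.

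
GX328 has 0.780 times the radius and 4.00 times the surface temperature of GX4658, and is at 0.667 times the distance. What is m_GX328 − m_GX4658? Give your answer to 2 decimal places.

-6.36

L_GX328/L_GX4658 = (0.780)²(4.00)⁴ = 155.8.
F_GX328/F_GX4658 = (L_GX328/L_GX4658)/(d_GX328/d_GX4658)² = 155.8/0.4449 = 350.1.
m_GX328 − m_GX4658 = −2.5 log₁₀(350.1) = -6.36.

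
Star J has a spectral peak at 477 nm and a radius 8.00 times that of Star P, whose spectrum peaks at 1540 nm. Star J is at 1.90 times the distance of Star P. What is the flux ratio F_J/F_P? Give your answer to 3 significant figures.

Wien's law: T_J/T_P = λ_P/λ_J = 1540/477 = 3.229.
L_J/L_P = (R_J/R_P)²(T_J/T_P)⁴ = (8.00)²(3.229)⁴ = 6953.
F_J/F_P = (L_J/L_P)/(d_J/d_P)² = 6953/(1.90)² = 1926.

1.93×10^3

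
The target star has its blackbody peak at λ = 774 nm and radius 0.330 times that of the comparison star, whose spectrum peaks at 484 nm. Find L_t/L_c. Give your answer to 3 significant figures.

0.0167

Wien's law gives T ∝ 1/λ_max, so T_t/T_c = λ_c/λ_t = 484/774 = 0.6253.
Then L ∝ R²T⁴ gives L_t/L_c = (0.330)² × (0.6253)⁴ = 0.1089 × 0.1529 = 0.01665.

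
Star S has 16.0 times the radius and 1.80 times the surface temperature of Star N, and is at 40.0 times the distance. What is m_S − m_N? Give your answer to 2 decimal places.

-0.56

L_S/L_N = (16.0)²(1.80)⁴ = 2687.
F_S/F_N = (L_S/L_N)/(d_S/d_N)² = 2687/1600 = 1.680.
m_S − m_N = −2.5 log₁₀(1.680) = -0.56.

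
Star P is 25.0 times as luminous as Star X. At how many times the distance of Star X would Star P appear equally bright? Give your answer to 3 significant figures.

5.00

Equal flux requires L_P/d_P² = L_X/d_X², so d_P/d_X = √(L_P/L_X)
= √(25.0) = 5.000.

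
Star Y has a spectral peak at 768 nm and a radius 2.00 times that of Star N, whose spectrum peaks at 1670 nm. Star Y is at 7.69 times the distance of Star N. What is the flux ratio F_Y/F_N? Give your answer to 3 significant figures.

1.51

Wien's law: T_Y/T_N = λ_N/λ_Y = 1670/768 = 2.174.
L_Y/L_N = (R_Y/R_N)²(T_Y/T_N)⁴ = (2.00)²(2.174)⁴ = 89.43.
F_Y/F_N = (L_Y/L_N)/(d_Y/d_N)² = 89.43/(7.69)² = 1.512.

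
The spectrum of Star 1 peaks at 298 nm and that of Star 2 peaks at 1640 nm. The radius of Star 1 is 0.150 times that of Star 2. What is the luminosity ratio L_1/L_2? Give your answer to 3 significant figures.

20.6

Wien's law gives T ∝ 1/λ_max, so T_1/T_2 = λ_2/λ_1 = 1640/298 = 5.503.
Then L ∝ R²T⁴ gives L_1/L_2 = (0.150)² × (5.503)⁴ = 0.02250 × 917.3 = 20.64.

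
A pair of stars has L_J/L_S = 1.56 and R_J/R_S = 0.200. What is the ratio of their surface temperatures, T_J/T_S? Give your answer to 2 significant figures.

2.5

L ∝ R²T⁴ gives T ∝ (L/R²)^(1/4), so
T_J/T_S = (1.56 / 0.200²)^(1/4) = (39.00)^(1/4) = 2.499.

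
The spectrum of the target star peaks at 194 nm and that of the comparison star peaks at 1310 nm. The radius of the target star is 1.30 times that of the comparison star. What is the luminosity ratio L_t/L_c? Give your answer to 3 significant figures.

Wien's law gives T ∝ 1/λ_max, so T_t/T_c = λ_c/λ_t = 1310/194 = 6.753.
Then L ∝ R²T⁴ gives L_t/L_c = (1.30)² × (6.753)⁴ = 1.690 × 2079 = 3514.

3.51×10^3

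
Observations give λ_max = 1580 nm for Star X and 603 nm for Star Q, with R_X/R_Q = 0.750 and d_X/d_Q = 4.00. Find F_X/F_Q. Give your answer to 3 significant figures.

Wien's law: T_X/T_Q = λ_Q/λ_X = 603/1580 = 0.3816.
L_X/L_Q = (R_X/R_Q)²(T_X/T_Q)⁴ = (0.750)²(0.3816)⁴ = 0.01193.
F_X/F_Q = (L_X/L_Q)/(d_X/d_Q)² = 0.01193/(4.00)² = 7.458×10^-4.

7.46×10^-4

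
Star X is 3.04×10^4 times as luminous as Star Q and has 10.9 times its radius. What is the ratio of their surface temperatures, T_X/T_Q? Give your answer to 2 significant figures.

L ∝ R²T⁴ gives T ∝ (L/R²)^(1/4), so
T_X/T_Q = (3.04×10^4 / 10.9²)^(1/4) = (255.9)^(1/4) = 3.999.

4.0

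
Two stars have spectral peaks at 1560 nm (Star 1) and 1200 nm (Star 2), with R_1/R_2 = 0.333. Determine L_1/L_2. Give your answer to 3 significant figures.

Wien's law gives T ∝ 1/λ_max, so T_1/T_2 = λ_2/λ_1 = 1200/1560 = 0.7692.
Then L ∝ R²T⁴ gives L_1/L_2 = (0.333)² × (0.7692)⁴ = 0.1109 × 0.3501 = 0.03883.

0.0388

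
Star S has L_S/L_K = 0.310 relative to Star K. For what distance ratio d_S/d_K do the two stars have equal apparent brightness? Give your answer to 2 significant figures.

Equal flux requires L_S/d_S² = L_K/d_K², so d_S/d_K = √(L_S/L_K)
= √(0.310) = 0.5568.

0.56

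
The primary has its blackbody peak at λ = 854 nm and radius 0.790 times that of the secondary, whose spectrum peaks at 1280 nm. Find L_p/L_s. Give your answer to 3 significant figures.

Wien's law gives T ∝ 1/λ_max, so T_p/T_s = λ_s/λ_p = 1280/854 = 1.499.
Then L ∝ R²T⁴ gives L_p/L_s = (0.790)² × (1.499)⁴ = 0.6241 × 5.047 = 3.150.

3.15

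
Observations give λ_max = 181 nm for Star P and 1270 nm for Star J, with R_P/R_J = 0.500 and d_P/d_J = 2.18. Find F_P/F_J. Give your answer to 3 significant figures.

Wien's law: T_P/T_J = λ_J/λ_P = 1270/181 = 7.017.
L_P/L_J = (R_P/R_J)²(T_P/T_J)⁴ = (0.500)²(7.017)⁴ = 606.0.
F_P/F_J = (L_P/L_J)/(d_P/d_J)² = 606.0/(2.18)² = 127.5.

128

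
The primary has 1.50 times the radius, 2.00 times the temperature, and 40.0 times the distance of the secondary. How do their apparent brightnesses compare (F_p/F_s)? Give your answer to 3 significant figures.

0.0225

L_p/L_s = (R_p/R_s)²(T_p/T_s)⁴ = (1.50)² × (2.00)⁴ = 36.00.
F_p/F_s = (L_p/L_s)/(d_p/d_s)² = 36.00 / (40.0)² = 0.02250.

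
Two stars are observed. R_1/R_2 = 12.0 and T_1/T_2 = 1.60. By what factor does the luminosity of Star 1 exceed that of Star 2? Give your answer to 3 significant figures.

944

From the Stefan–Boltzmann law, L ∝ R²T⁴, so
L_1/L_2 = (R_1/R_2)² (T_1/T_2)⁴ = (12.0)² × (1.60)⁴ = 144.0 × 6.554 = 943.7.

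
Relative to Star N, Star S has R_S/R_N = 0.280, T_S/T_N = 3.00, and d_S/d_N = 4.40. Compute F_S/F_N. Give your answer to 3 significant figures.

L_S/L_N = (R_S/R_N)²(T_S/T_N)⁴ = (0.280)² × (3.00)⁴ = 6.350.
F_S/F_N = (L_S/L_N)/(d_S/d_N)² = 6.350 / (4.40)² = 0.3280.

0.328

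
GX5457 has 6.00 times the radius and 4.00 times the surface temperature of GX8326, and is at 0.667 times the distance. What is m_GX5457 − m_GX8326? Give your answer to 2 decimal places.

-10.79

L_GX5457/L_GX8326 = (6.00)²(4.00)⁴ = 9216.
F_GX5457/F_GX8326 = (L_GX5457/L_GX8326)/(d_GX5457/d_GX8326)² = 9216/0.4449 = 2.072×10^4.
m_GX5457 − m_GX8326 = −2.5 log₁₀(2.072×10^4) = -10.79.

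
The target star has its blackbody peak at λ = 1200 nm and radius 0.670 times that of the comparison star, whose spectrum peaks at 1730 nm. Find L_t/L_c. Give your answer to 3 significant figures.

1.94

Wien's law gives T ∝ 1/λ_max, so T_t/T_c = λ_c/λ_t = 1730/1200 = 1.442.
Then L ∝ R²T⁴ gives L_t/L_c = (0.670)² × (1.442)⁴ = 0.4489 × 4.320 = 1.939.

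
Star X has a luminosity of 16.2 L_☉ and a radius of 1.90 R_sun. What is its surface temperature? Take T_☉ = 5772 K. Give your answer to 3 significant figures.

8.40×10^3 K

T/T_☉ = (L/L_☉)^(1/4) / (R/R_☉)^(1/2)
T = 5772 × (16.2)^(1/4) / √(1.90) = 5772 × 2.006 / 1.378 = 8401 K.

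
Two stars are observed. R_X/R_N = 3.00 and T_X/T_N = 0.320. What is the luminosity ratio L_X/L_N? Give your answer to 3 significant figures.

From the Stefan–Boltzmann law, L ∝ R²T⁴, so
L_X/L_N = (R_X/R_N)² (T_X/T_N)⁴ = (3.00)² × (0.320)⁴ = 9.000 × 0.01049 = 0.09437.

0.0944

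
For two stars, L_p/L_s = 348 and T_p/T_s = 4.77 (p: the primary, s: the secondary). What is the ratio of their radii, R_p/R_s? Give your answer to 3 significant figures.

L ∝ R²T⁴ gives R ∝ √L / T², so
R_p/R_s = √(348) / (4.77)² = 18.65 / 22.75 = 0.8199.

0.820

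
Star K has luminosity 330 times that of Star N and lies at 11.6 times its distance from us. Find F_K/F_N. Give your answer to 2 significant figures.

2.5

F = L/(4πd²), so F_K/F_N = (L_K/L_N) / (d_K/d_N)²
= 330 / (11.6)² = 330 / 134.6 = 2.452.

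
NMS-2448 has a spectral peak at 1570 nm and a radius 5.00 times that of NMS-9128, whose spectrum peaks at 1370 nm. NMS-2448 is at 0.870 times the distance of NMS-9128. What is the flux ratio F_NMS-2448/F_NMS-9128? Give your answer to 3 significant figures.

19.2

Wien's law: T_NMS-2448/T_NMS-9128 = λ_NMS-9128/λ_NMS-2448 = 1370/1570 = 0.8726.
L_NMS-2448/L_NMS-9128 = (R_NMS-2448/R_NMS-9128)²(T_NMS-2448/T_NMS-9128)⁴ = (5.00)²(0.8726)⁴ = 14.50.
F_NMS-2448/F_NMS-9128 = (L_NMS-2448/L_NMS-9128)/(d_NMS-2448/d_NMS-9128)² = 14.50/(0.870)² = 19.15.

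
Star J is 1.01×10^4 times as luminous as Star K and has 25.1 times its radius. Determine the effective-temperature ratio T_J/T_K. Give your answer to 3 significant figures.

L ∝ R²T⁴ gives T ∝ (L/R²)^(1/4), so
T_J/T_K = (1.01×10^4 / 25.1²)^(1/4) = (16.03)^(1/4) = 2.001.

2.00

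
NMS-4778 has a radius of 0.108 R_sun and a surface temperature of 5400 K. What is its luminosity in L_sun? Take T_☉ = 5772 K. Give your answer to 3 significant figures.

0.00894 L_sun

L/L_☉ = (R/R_☉)² (T/T_☉)⁴ = (0.108)² × (5400/5772)⁴
       = 0.01166 × (0.9356)⁴ = 0.01166 × 0.7661 = 0.008935.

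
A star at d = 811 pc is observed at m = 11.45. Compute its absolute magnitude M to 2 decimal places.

1.90

M = m − 5 log₁₀(d/10 pc) = 11.45 − 5 log₁₀(811/10)
  = 11.45 − 5 × 1.909 = 11.45 − 9.55 = 1.90.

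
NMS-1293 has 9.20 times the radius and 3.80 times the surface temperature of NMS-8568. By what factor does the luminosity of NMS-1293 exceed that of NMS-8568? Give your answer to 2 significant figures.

1.8×10^4

From the Stefan–Boltzmann law, L ∝ R²T⁴, so
L_NMS-1293/L_NMS-8568 = (R_NMS-1293/R_NMS-8568)² (T_NMS-1293/T_NMS-8568)⁴ = (9.20)² × (3.80)⁴ = 84.64 × 208.5 = 1.765×10^4.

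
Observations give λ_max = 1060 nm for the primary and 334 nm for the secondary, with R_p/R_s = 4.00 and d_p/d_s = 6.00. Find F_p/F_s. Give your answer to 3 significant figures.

0.00438

Wien's law: T_p/T_s = λ_s/λ_p = 334/1060 = 0.3151.
L_p/L_s = (R_p/R_s)²(T_p/T_s)⁴ = (4.00)²(0.3151)⁴ = 0.1577.
F_p/F_s = (L_p/L_s)/(d_p/d_s)² = 0.1577/(6.00)² = 0.004381.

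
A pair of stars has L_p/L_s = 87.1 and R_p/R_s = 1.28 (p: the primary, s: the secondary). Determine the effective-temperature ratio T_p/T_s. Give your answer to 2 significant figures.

2.7

L ∝ R²T⁴ gives T ∝ (L/R²)^(1/4), so
T_p/T_s = (87.1 / 1.28²)^(1/4) = (53.16)^(1/4) = 2.700.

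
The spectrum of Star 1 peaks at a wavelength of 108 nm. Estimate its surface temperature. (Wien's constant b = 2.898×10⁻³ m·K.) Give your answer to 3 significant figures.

2.68×10^4 K

T = b/λ_max = 2.898×10⁻³ / (108×10⁻⁹) = 2.683×10^4 K.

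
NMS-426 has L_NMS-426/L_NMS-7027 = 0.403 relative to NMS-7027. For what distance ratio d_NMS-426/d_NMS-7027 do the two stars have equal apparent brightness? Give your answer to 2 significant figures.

0.63

Equal flux requires L_NMS-426/d_NMS-426² = L_NMS-7027/d_NMS-7027², so d_NMS-426/d_NMS-7027 = √(L_NMS-426/L_NMS-7027)
= √(0.403) = 0.6348.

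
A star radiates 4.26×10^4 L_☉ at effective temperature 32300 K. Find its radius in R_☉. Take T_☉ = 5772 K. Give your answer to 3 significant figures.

6.59 R_☉

R/R_☉ = √(L/L_☉) / (T/T_☉)² = √(4.26×10^4) / (5.596)²
       = 206.4 / 31.31 = 6.591.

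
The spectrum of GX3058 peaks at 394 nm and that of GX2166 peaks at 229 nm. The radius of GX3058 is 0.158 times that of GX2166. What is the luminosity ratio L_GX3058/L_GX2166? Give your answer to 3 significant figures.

0.00285

Wien's law gives T ∝ 1/λ_max, so T_GX3058/T_GX2166 = λ_GX2166/λ_GX3058 = 229/394 = 0.5812.
Then L ∝ R²T⁴ gives L_GX3058/L_GX2166 = (0.158)² × (0.5812)⁴ = 0.02496 × 0.1141 = 0.002849.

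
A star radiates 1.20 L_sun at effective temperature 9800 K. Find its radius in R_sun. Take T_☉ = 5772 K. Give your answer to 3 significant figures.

R/R_☉ = √(L/L_☉) / (T/T_☉)² = √(1.20) / (1.698)²
       = 1.095 / 2.883 = 0.3800.

0.380 R_sun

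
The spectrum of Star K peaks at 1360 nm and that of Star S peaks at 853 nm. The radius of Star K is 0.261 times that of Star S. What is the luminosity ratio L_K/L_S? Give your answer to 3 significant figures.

Wien's law gives T ∝ 1/λ_max, so T_K/T_S = λ_S/λ_K = 853/1360 = 0.6272.
Then L ∝ R²T⁴ gives L_K/L_S = (0.261)² × (0.6272)⁴ = 0.06812 × 0.1548 = 0.01054.

0.0105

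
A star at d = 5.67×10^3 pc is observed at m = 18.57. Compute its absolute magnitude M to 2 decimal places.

4.80

M = m − 5 log₁₀(d/10 pc) = 18.57 − 5 log₁₀(5.67×10^3/10)
  = 18.57 − 5 × 2.754 = 18.57 − 13.77 = 4.80.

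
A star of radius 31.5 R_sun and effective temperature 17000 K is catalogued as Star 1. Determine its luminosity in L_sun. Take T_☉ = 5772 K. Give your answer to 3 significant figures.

L/L_☉ = (R/R_☉)² (T/T_☉)⁴ = (31.5)² × (17000/5772)⁴
       = 992.2 × (2.945)⁴ = 992.2 × 75.25 = 7.466×10^4.

7.47×10^4 L_sun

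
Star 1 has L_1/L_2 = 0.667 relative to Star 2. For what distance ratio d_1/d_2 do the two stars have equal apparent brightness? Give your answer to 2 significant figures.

Equal flux requires L_1/d_1² = L_2/d_2², so d_1/d_2 = √(L_1/L_2)
= √(0.667) = 0.8167.

0.82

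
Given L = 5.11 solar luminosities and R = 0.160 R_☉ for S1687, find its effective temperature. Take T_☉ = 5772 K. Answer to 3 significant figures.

2.17×10^4 K

T/T_☉ = (L/L_☉)^(1/4) / (R/R_☉)^(1/2)
T = 5772 × (5.11)^(1/4) / √(0.160) = 5772 × 1.504 / 0.4000 = 2.170×10^4 K.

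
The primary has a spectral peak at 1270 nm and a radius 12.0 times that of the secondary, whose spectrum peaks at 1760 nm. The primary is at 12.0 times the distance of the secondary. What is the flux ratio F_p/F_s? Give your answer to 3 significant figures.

Wien's law: T_p/T_s = λ_s/λ_p = 1760/1270 = 1.386.
L_p/L_s = (R_p/R_s)²(T_p/T_s)⁴ = (12.0)²(1.386)⁴ = 531.1.
F_p/F_s = (L_p/L_s)/(d_p/d_s)² = 531.1/(12.0)² = 3.688.

3.69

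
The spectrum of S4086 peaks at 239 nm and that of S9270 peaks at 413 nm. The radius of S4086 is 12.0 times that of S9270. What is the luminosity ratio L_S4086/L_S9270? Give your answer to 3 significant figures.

Wien's law gives T ∝ 1/λ_max, so T_S4086/T_S9270 = λ_S9270/λ_S4086 = 413/239 = 1.728.
Then L ∝ R²T⁴ gives L_S4086/L_S9270 = (12.0)² × (1.728)⁴ = 144.0 × 8.917 = 1284.

1.28×10^3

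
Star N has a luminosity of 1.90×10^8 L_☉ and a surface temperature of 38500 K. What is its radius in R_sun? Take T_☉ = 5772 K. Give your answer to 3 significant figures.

310 R_sun

R/R_☉ = √(L/L_☉) / (T/T_☉)² = √(1.90×10^8) / (6.670)²
       = 1.378×10^4 / 44.49 = 309.8.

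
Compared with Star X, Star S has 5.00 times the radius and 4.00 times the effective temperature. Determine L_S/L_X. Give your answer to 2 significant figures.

6.4×10^3

From the Stefan–Boltzmann law, L ∝ R²T⁴, so
L_S/L_X = (R_S/R_X)² (T_S/T_X)⁴ = (5.00)² × (4.00)⁴ = 25.00 × 256.0 = 6400.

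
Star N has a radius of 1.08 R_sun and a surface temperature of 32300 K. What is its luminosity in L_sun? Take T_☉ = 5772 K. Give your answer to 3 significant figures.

1.14×10^3 L_sun

L/L_☉ = (R/R_☉)² (T/T_☉)⁴ = (1.08)² × (32300/5772)⁴
       = 1.166 × (5.596)⁴ = 1.166 × 980.6 = 1144.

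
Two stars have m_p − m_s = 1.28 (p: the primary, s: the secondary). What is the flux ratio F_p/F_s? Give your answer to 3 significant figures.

0.308

F_p/F_s = 10^(−(m_p − m_s)/2.5) = 10^(-1.28/2.5) = 10^-0.512 = 0.3076.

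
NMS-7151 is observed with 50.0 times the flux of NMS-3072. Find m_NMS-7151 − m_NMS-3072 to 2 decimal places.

-4.25

m_NMS-7151 − m_NMS-3072 = −2.5 log₁₀(F_NMS-7151/F_NMS-3072) = −2.5 log₁₀(50.0) = −2.5 × (1.699) = -4.247.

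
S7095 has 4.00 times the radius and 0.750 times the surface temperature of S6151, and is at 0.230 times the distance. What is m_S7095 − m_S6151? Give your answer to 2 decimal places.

-4.95

L_S7095/L_S6151 = (4.00)²(0.750)⁴ = 5.062.
F_S7095/F_S6151 = (L_S7095/L_S6151)/(d_S7095/d_S6151)² = 5.062/0.05290 = 95.70.
m_S7095 − m_S6151 = −2.5 log₁₀(95.70) = -4.95.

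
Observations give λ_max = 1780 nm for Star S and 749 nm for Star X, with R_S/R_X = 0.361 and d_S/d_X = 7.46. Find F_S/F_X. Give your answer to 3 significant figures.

7.34×10^-5

Wien's law: T_S/T_X = λ_X/λ_S = 749/1780 = 0.4208.
L_S/L_X = (R_S/R_X)²(T_S/T_X)⁴ = (0.361)²(0.4208)⁴ = 0.004086.
F_S/F_X = (L_S/L_X)/(d_S/d_X)² = 0.004086/(7.46)² = 7.341×10^-5.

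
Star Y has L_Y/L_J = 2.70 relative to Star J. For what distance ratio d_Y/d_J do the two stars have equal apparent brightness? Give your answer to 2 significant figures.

1.6

Equal flux requires L_Y/d_Y² = L_J/d_J², so d_Y/d_J = √(L_Y/L_J)
= √(2.70) = 1.643.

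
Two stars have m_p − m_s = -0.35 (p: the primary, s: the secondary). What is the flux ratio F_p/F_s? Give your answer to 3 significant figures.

F_p/F_s = 10^(−(m_p − m_s)/2.5) = 10^(0.35/2.5) = 10^0.140 = 1.380.

1.38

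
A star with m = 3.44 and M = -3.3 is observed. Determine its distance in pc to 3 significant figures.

223 pc

m − M = 5 log₁₀(d/10 pc)
3.44 − (-3.3) = 6.74 = 5 log₁₀(d/10)
d = 10 × 10^(6.74/5) = 10 × 10^1.348 = 222.8 pc.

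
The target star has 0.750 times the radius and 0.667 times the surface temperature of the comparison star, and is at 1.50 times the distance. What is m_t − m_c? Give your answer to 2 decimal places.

3.26

L_t/L_c = (0.750)²(0.667)⁴ = 0.1113.
F_t/F_c = (L_t/L_c)/(d_t/d_c)² = 0.1113/2.250 = 0.04948.
m_t − m_c = −2.5 log₁₀(0.04948) = 3.26.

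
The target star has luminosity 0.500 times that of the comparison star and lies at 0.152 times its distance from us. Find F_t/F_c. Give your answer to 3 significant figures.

F = L/(4πd²), so F_t/F_c = (L_t/L_c) / (d_t/d_c)²
= 0.500 / (0.152)² = 0.500 / 0.02310 = 21.64.

21.6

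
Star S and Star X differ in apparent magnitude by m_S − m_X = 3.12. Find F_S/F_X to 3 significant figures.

0.0565

F_S/F_X = 10^(−(m_S − m_X)/2.5) = 10^(-3.12/2.5) = 10^-1.248 = 0.05649.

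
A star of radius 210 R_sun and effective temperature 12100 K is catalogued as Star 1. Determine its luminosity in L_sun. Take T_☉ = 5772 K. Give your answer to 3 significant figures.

L/L_☉ = (R/R_☉)² (T/T_☉)⁴ = (210)² × (12100/5772)⁴
       = 4.410×10^4 × (2.096)⁴ = 4.410×10^4 × 19.31 = 8.517×10^5.

8.52×10^5 L_sun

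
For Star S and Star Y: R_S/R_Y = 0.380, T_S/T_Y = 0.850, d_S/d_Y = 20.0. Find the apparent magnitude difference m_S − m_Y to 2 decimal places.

L_S/L_Y = (0.380)²(0.850)⁴ = 0.07538.
F_S/F_Y = (L_S/L_Y)/(d_S/d_Y)² = 0.07538/400.0 = 1.884×10^-4.
m_S − m_Y = −2.5 log₁₀(1.884×10^-4) = 9.31.

9.31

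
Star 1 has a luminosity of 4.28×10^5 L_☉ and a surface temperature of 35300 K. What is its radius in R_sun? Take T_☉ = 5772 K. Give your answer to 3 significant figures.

R/R_☉ = √(L/L_☉) / (T/T_☉)² = √(4.28×10^5) / (6.116)²
       = 654.2 / 37.40 = 17.49.

17.5 R_sun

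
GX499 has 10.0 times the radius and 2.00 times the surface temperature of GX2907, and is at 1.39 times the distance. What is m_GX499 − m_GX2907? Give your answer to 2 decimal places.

-7.30

L_GX499/L_GX2907 = (10.0)²(2.00)⁴ = 1600.
F_GX499/F_GX2907 = (L_GX499/L_GX2907)/(d_GX499/d_GX2907)² = 1600/1.932 = 828.1.
m_GX499 − m_GX2907 = −2.5 log₁₀(828.1) = -7.30.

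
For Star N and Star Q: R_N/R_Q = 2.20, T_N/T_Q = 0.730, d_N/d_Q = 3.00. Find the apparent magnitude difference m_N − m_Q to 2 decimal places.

2.04

L_N/L_Q = (2.20)²(0.730)⁴ = 1.374.
F_N/F_Q = (L_N/L_Q)/(d_N/d_Q)² = 1.374/9.000 = 0.1527.
m_N − m_Q = −2.5 log₁₀(0.1527) = 2.04.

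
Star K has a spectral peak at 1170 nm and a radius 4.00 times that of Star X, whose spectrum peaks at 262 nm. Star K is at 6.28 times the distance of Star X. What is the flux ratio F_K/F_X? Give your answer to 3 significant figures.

0.00102

Wien's law: T_K/T_X = λ_X/λ_K = 262/1170 = 0.2239.
L_K/L_X = (R_K/R_X)²(T_K/T_X)⁴ = (4.00)²(0.2239)⁴ = 0.04023.
F_K/F_X = (L_K/L_X)/(d_K/d_X)² = 0.04023/(6.28)² = 0.001020.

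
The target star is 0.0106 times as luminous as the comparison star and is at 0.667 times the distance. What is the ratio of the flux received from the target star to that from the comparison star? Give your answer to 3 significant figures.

0.0238

F = L/(4πd²), so F_t/F_c = (L_t/L_c) / (d_t/d_c)²
= 0.0106 / (0.667)² = 0.0106 / 0.4449 = 0.02383.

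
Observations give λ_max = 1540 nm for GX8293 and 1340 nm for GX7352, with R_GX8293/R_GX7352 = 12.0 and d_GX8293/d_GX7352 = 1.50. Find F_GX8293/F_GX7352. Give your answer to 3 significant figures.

36.7

Wien's law: T_GX8293/T_GX7352 = λ_GX7352/λ_GX8293 = 1340/1540 = 0.8701.
L_GX8293/L_GX7352 = (R_GX8293/R_GX7352)²(T_GX8293/T_GX7352)⁴ = (12.0)²(0.8701)⁴ = 82.55.
F_GX8293/F_GX7352 = (L_GX8293/L_GX7352)/(d_GX8293/d_GX7352)² = 82.55/(1.50)² = 36.69.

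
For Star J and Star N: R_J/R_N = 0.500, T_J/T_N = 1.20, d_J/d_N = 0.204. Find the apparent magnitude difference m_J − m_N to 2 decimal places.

-2.74

L_J/L_N = (0.500)²(1.20)⁴ = 0.5184.
F_J/F_N = (L_J/L_N)/(d_J/d_N)² = 0.5184/0.04162 = 12.46.
m_J − m_N = −2.5 log₁₀(12.46) = -2.74.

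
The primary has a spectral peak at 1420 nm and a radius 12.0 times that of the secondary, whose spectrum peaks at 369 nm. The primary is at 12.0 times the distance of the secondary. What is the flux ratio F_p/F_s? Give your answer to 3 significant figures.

0.00456

Wien's law: T_p/T_s = λ_s/λ_p = 369/1420 = 0.2599.
L_p/L_s = (R_p/R_s)²(T_p/T_s)⁴ = (12.0)²(0.2599)⁴ = 0.6566.
F_p/F_s = (L_p/L_s)/(d_p/d_s)² = 0.6566/(12.0)² = 0.004560.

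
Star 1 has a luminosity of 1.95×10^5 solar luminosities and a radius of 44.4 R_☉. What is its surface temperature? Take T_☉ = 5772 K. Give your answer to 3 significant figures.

T/T_☉ = (L/L_☉)^(1/4) / (R/R_☉)^(1/2)
T = 5772 × (1.95×10^5)^(1/4) / √(44.4) = 5772 × 21.01 / 6.663 = 1.820×10^4 K.

1.82×10^4 K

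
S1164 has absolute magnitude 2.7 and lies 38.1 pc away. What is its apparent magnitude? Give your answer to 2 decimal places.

5.60

m = M + 5 log₁₀(d/10 pc) = 2.7 + 5 log₁₀(38.1/10)
  = 2.7 + 5 × 0.581 = 2.7 + 2.90 = 5.60.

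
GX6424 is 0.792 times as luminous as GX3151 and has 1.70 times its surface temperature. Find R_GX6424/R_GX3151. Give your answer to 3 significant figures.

0.308

L ∝ R²T⁴ gives R ∝ √L / T², so
R_GX6424/R_GX3151 = √(0.792) / (1.70)² = 0.8899 / 2.890 = 0.3079.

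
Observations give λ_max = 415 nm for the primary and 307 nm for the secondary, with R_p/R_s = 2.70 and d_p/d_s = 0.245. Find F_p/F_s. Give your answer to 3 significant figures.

36.4

Wien's law: T_p/T_s = λ_s/λ_p = 307/415 = 0.7398.
L_p/L_s = (R_p/R_s)²(T_p/T_s)⁴ = (2.70)²(0.7398)⁴ = 2.183.
F_p/F_s = (L_p/L_s)/(d_p/d_s)² = 2.183/(0.245)² = 36.37.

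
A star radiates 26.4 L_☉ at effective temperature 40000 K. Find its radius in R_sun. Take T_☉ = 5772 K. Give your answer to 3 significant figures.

0.107 R_sun

R/R_☉ = √(L/L_☉) / (T/T_☉)² = √(26.4) / (6.930)²
       = 5.138 / 48.02 = 0.1070.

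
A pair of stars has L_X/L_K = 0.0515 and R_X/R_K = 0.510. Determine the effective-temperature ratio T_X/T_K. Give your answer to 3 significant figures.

L ∝ R²T⁴ gives T ∝ (L/R²)^(1/4), so
T_X/T_K = (0.0515 / 0.510²)^(1/4) = (0.1980)^(1/4) = 0.6671.

0.667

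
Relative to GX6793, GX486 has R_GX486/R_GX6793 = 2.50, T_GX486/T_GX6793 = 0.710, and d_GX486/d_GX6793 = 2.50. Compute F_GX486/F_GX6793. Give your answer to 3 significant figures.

L_GX486/L_GX6793 = (R_GX486/R_GX6793)²(T_GX486/T_GX6793)⁴ = (2.50)² × (0.710)⁴ = 1.588.
F_GX486/F_GX6793 = (L_GX486/L_GX6793)/(d_GX486/d_GX6793)² = 1.588 / (2.50)² = 0.2541.

0.254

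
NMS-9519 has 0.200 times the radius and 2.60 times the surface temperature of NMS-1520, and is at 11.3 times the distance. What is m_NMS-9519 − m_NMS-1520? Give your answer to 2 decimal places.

L_NMS-9519/L_NMS-1520 = (0.200)²(2.60)⁴ = 1.828.
F_NMS-9519/F_NMS-1520 = (L_NMS-9519/L_NMS-1520)/(d_NMS-9519/d_NMS-1520)² = 1.828/127.7 = 0.01432.
m_NMS-9519 − m_NMS-1520 = −2.5 log₁₀(0.01432) = 4.61.

4.61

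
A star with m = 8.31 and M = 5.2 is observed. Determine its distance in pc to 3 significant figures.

m − M = 5 log₁₀(d/10 pc)
8.31 − (5.2) = 3.11 = 5 log₁₀(d/10)
d = 10 × 10^(3.11/5) = 10 × 10^0.622 = 41.88 pc.

41.9 pc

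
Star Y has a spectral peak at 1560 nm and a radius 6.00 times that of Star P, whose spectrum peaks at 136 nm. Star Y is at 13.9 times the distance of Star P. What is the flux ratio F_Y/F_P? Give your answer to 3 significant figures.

Wien's law: T_Y/T_P = λ_P/λ_Y = 136/1560 = 0.08718.
L_Y/L_P = (R_Y/R_P)²(T_Y/T_P)⁴ = (6.00)²(0.08718)⁴ = 0.002080.
F_Y/F_P = (L_Y/L_P)/(d_Y/d_P)² = 0.002080/(13.9)² = 1.076×10^-5.

1.08×10^-5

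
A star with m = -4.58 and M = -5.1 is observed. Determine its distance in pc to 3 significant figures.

m − M = 5 log₁₀(d/10 pc)
-4.58 − (-5.1) = 0.52 = 5 log₁₀(d/10)
d = 10 × 10^(0.52/5) = 10 × 10^0.104 = 12.71 pc.

12.7 pc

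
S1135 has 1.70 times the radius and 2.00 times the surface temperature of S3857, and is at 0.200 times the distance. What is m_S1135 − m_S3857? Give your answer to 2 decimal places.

L_S1135/L_S3857 = (1.70)²(2.00)⁴ = 46.24.
F_S1135/F_S3857 = (L_S1135/L_S3857)/(d_S1135/d_S3857)² = 46.24/0.04000 = 1156.
m_S1135 − m_S3857 = −2.5 log₁₀(1156) = -7.66.

-7.66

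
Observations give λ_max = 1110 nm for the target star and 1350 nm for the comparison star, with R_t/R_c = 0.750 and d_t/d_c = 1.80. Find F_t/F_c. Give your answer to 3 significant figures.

Wien's law: T_t/T_c = λ_c/λ_t = 1350/1110 = 1.216.
L_t/L_c = (R_t/R_c)²(T_t/T_c)⁴ = (0.750)²(1.216)⁴ = 1.231.
F_t/F_c = (L_t/L_c)/(d_t/d_c)² = 1.231/(1.80)² = 0.3799.

0.380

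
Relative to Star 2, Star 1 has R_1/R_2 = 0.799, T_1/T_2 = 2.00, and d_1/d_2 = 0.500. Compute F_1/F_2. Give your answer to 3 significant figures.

40.9

L_1/L_2 = (R_1/R_2)²(T_1/T_2)⁴ = (0.799)² × (2.00)⁴ = 10.21.
F_1/F_2 = (L_1/L_2)/(d_1/d_2)² = 10.21 / (0.500)² = 40.86.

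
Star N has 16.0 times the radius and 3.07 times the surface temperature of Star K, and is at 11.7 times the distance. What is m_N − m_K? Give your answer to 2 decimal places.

L_N/L_K = (16.0)²(3.07)⁴ = 2.274×10^4.
F_N/F_K = (L_N/L_K)/(d_N/d_K)² = 2.274×10^4/136.9 = 166.1.
m_N − m_K = −2.5 log₁₀(166.1) = -5.55.

-5.55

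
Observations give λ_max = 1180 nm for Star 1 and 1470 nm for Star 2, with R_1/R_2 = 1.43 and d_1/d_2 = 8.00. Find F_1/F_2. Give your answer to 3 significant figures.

0.0770

Wien's law: T_1/T_2 = λ_2/λ_1 = 1470/1180 = 1.246.
L_1/L_2 = (R_1/R_2)²(T_1/T_2)⁴ = (1.43)²(1.246)⁴ = 4.925.
F_1/F_2 = (L_1/L_2)/(d_1/d_2)² = 4.925/(8.00)² = 0.07695.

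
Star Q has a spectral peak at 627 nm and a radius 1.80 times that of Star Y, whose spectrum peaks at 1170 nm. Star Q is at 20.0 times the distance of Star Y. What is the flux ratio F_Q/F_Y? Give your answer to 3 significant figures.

Wien's law: T_Q/T_Y = λ_Y/λ_Q = 1170/627 = 1.866.
L_Q/L_Y = (R_Q/R_Y)²(T_Q/T_Y)⁴ = (1.80)²(1.866)⁴ = 39.28.
F_Q/F_Y = (L_Q/L_Y)/(d_Q/d_Y)² = 39.28/(20.0)² = 0.09821.

0.0982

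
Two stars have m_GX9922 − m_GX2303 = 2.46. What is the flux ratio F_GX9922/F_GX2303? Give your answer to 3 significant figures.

F_GX9922/F_GX2303 = 10^(−(m_GX9922 − m_GX2303)/2.5) = 10^(-2.46/2.5) = 10^-0.984 = 0.1038.

0.104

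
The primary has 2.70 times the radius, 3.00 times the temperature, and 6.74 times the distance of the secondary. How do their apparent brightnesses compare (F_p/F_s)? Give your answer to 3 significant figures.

13.0

L_p/L_s = (R_p/R_s)²(T_p/T_s)⁴ = (2.70)² × (3.00)⁴ = 590.5.
F_p/F_s = (L_p/L_s)/(d_p/d_s)² = 590.5 / (6.74)² = 13.00.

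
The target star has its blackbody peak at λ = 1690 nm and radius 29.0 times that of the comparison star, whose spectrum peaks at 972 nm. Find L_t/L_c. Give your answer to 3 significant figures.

Wien's law gives T ∝ 1/λ_max, so T_t/T_c = λ_c/λ_t = 972/1690 = 0.5751.
Then L ∝ R²T⁴ gives L_t/L_c = (29.0)² × (0.5751)⁴ = 841.0 × 0.1094 = 92.03.

92.0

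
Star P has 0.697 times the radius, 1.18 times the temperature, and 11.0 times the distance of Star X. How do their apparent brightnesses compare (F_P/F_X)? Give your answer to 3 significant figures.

0.00778

L_P/L_X = (R_P/R_X)²(T_P/T_X)⁴ = (0.697)² × (1.18)⁴ = 0.9419.
F_P/F_X = (L_P/L_X)/(d_P/d_X)² = 0.9419 / (11.0)² = 0.007784.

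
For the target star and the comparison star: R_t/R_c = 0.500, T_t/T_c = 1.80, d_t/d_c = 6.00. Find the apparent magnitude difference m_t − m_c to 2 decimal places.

2.84

L_t/L_c = (0.500)²(1.80)⁴ = 2.624.
F_t/F_c = (L_t/L_c)/(d_t/d_c)² = 2.624/36.00 = 0.07290.
m_t − m_c = −2.5 log₁₀(0.07290) = 2.84.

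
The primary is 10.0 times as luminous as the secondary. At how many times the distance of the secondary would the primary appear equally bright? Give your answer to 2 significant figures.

Equal flux requires L_p/d_p² = L_s/d_s², so d_p/d_s = √(L_p/L_s)
= √(10.0) = 3.162.

3.2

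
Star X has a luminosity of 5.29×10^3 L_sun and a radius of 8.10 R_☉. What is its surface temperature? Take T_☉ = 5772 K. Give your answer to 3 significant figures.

1.73×10^4 K

T/T_☉ = (L/L_☉)^(1/4) / (R/R_☉)^(1/2)
T = 5772 × (5.29×10^3)^(1/4) / √(8.10) = 5772 × 8.528 / 2.846 = 1.730×10^4 K.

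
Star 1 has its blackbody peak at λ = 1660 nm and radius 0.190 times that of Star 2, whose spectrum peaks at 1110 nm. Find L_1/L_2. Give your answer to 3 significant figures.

0.00722

Wien's law gives T ∝ 1/λ_max, so T_1/T_2 = λ_2/λ_1 = 1110/1660 = 0.6687.
Then L ∝ R²T⁴ gives L_1/L_2 = (0.190)² × (0.6687)⁴ = 0.03610 × 0.1999 = 0.007217.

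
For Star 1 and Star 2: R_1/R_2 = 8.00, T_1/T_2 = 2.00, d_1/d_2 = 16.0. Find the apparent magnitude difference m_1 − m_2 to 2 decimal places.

L_1/L_2 = (8.00)²(2.00)⁴ = 1024.
F_1/F_2 = (L_1/L_2)/(d_1/d_2)² = 1024/256.0 = 4.000.
m_1 − m_2 = −2.5 log₁₀(4.000) = -1.51.

-1.51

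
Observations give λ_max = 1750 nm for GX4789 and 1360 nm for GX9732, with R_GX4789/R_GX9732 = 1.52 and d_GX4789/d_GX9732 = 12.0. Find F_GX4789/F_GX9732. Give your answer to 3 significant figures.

0.00585

Wien's law: T_GX4789/T_GX9732 = λ_GX9732/λ_GX4789 = 1360/1750 = 0.7771.
L_GX4789/L_GX9732 = (R_GX4789/R_GX9732)²(T_GX4789/T_GX9732)⁴ = (1.52)²(0.7771)⁴ = 0.8427.
F_GX4789/F_GX9732 = (L_GX4789/L_GX9732)/(d_GX4789/d_GX9732)² = 0.8427/(12.0)² = 0.005852.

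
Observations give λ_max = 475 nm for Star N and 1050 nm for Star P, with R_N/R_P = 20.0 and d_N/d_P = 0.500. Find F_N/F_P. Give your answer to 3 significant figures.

3.82×10^4

Wien's law: T_N/T_P = λ_P/λ_N = 1050/475 = 2.211.
L_N/L_P = (R_N/R_P)²(T_N/T_P)⁴ = (20.0)²(2.211)⁴ = 9551.
F_N/F_P = (L_N/L_P)/(d_N/d_P)² = 9551/(0.500)² = 3.820×10^4.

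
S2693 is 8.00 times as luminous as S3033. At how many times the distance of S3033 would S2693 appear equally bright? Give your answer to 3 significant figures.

Equal flux requires L_S2693/d_S2693² = L_S3033/d_S3033², so d_S2693/d_S3033 = √(L_S2693/L_S3033)
= √(8.00) = 2.828.

2.83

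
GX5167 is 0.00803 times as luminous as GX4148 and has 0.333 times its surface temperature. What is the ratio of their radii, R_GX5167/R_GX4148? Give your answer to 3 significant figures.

L ∝ R²T⁴ gives R ∝ √L / T², so
R_GX5167/R_GX4148 = √(0.00803) / (0.333)² = 0.08961 / 0.1109 = 0.8081.

0.808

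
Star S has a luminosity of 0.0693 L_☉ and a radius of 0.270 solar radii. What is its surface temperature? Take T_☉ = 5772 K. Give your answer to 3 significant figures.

5.70×10^3 K

T/T_☉ = (L/L_☉)^(1/4) / (R/R_☉)^(1/2)
T = 5772 × (0.0693)^(1/4) / √(0.270) = 5772 × 0.5131 / 0.5196 = 5699 K.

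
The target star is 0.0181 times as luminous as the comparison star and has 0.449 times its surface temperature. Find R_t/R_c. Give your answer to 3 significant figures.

L ∝ R²T⁴ gives R ∝ √L / T², so
R_t/R_c = √(0.0181) / (0.449)² = 0.1345 / 0.2016 = 0.6673.

0.667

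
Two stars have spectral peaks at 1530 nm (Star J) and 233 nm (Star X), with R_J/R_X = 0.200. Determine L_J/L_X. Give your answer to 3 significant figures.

Wien's law gives T ∝ 1/λ_max, so T_J/T_X = λ_X/λ_J = 233/1530 = 0.1523.
Then L ∝ R²T⁴ gives L_J/L_X = (0.200)² × (0.1523)⁴ = 0.04000 × 5.378×10^-4 = 2.151×10^-5.

2.15×10^-5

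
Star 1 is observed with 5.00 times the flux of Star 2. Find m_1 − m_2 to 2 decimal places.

-1.75

m_1 − m_2 = −2.5 log₁₀(F_1/F_2) = −2.5 log₁₀(5.00) = −2.5 × (0.699) = -1.747.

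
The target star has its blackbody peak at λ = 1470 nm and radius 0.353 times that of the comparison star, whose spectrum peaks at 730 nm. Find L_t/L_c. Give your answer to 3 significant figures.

Wien's law gives T ∝ 1/λ_max, so T_t/T_c = λ_c/λ_t = 730/1470 = 0.4966.
Then L ∝ R²T⁴ gives L_t/L_c = (0.353)² × (0.4966)⁴ = 0.1246 × 0.06082 = 0.007578.

0.00758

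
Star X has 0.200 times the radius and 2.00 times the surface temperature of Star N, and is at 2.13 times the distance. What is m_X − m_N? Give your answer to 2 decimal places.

2.13

L_X/L_N = (0.200)²(2.00)⁴ = 0.6400.
F_X/F_N = (L_X/L_N)/(d_X/d_N)² = 0.6400/4.537 = 0.1411.
m_X − m_N = −2.5 log₁₀(0.1411) = 2.13.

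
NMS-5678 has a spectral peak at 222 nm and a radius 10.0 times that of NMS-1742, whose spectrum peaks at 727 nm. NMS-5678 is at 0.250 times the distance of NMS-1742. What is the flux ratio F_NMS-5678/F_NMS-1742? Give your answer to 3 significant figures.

1.84×10^5

Wien's law: T_NMS-5678/T_NMS-1742 = λ_NMS-1742/λ_NMS-5678 = 727/222 = 3.275.
L_NMS-5678/L_NMS-1742 = (R_NMS-5678/R_NMS-1742)²(T_NMS-5678/T_NMS-1742)⁴ = (10.0)²(3.275)⁴ = 1.150×10^4.
F_NMS-5678/F_NMS-1742 = (L_NMS-5678/L_NMS-1742)/(d_NMS-5678/d_NMS-1742)² = 1.150×10^4/(0.250)² = 1.840×10^5.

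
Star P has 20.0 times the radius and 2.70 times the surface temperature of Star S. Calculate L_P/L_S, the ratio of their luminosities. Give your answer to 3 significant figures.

2.13×10^4

From the Stefan–Boltzmann law, L ∝ R²T⁴, so
L_P/L_S = (R_P/R_S)² (T_P/T_S)⁴ = (20.0)² × (2.70)⁴ = 400.0 × 53.14 = 2.126×10^4.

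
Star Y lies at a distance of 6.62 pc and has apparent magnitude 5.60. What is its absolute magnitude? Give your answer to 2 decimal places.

M = m − 5 log₁₀(d/10 pc) = 5.60 − 5 log₁₀(6.62/10)
  = 5.60 − 5 × -0.179 = 5.60 − -0.90 = 6.50.

6.50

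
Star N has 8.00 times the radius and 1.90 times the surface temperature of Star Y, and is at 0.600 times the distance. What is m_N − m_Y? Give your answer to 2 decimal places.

-8.41

L_N/L_Y = (8.00)²(1.90)⁴ = 834.1.
F_N/F_Y = (L_N/L_Y)/(d_N/d_Y)² = 834.1/0.3600 = 2317.
m_N − m_Y = −2.5 log₁₀(2317) = -8.41.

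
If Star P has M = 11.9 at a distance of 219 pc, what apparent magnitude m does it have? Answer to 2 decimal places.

18.60

m = M + 5 log₁₀(d/10 pc) = 11.9 + 5 log₁₀(219/10)
  = 11.9 + 5 × 1.340 = 11.9 + 6.70 = 18.60.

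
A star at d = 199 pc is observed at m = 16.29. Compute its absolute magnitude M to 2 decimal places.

9.80

M = m − 5 log₁₀(d/10 pc) = 16.29 − 5 log₁₀(199/10)
  = 16.29 − 5 × 1.299 = 16.29 − 6.49 = 9.80.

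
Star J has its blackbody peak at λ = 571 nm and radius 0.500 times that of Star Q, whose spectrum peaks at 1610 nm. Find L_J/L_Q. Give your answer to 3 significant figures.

15.8

Wien's law gives T ∝ 1/λ_max, so T_J/T_Q = λ_Q/λ_J = 1610/571 = 2.820.
Then L ∝ R²T⁴ gives L_J/L_Q = (0.500)² × (2.820)⁴ = 0.2500 × 63.21 = 15.80.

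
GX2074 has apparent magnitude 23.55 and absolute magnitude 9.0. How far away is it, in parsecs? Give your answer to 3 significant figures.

8.13×10^3 pc

m − M = 5 log₁₀(d/10 pc)
23.55 − (9.0) = 14.55 = 5 log₁₀(d/10)
d = 10 × 10^(14.55/5) = 10 × 10^2.910 = 8128 pc.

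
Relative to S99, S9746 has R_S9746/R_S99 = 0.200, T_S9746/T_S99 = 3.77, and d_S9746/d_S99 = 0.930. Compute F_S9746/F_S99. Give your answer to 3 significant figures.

L_S9746/L_S99 = (R_S9746/R_S99)²(T_S9746/T_S99)⁴ = (0.200)² × (3.77)⁴ = 8.080.
F_S9746/F_S99 = (L_S9746/L_S99)/(d_S9746/d_S99)² = 8.080 / (0.930)² = 9.342.

9.34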